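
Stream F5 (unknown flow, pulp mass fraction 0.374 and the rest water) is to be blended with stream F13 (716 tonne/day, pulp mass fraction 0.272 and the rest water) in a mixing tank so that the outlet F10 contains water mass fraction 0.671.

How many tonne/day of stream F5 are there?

Let F5 be the unknown flow. Total out = 716 + F5.
water balance: 521.25 + 0.626·F5 = 0.671·(716 + F5)
(0.626 − 0.671)·F5 = 0.671×716 − 521.25 = -40.812
F5 = -40.812 / -0.045 = 906.93 tonne/day

906.9 tonne/day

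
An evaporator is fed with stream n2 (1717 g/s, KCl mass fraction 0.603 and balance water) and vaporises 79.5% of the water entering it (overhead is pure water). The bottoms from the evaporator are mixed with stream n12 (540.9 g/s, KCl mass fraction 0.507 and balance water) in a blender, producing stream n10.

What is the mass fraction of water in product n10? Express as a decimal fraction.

0.237

Vapour removed = 0.795×0.397×1717 = 541.91 g/s; concentrate = 1175.1 g/s.
water reaching the mixer = 139.74 (from concentrate) + 540.9×0.493 = 406.4 g/s.
Product flow = 1175.1 + 540.9 = 1716 g/s; water fraction = 0.237.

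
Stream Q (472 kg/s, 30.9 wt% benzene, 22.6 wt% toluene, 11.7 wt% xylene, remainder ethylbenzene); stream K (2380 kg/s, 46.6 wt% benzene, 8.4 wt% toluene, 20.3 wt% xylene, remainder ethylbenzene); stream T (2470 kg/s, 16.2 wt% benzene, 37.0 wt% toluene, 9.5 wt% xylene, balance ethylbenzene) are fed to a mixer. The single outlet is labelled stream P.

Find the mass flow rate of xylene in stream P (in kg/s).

773 kg/s

xylene out = xylene in = 472×0.117 + 2380×0.203 + 2470×0.095 = 773.01 kg/s.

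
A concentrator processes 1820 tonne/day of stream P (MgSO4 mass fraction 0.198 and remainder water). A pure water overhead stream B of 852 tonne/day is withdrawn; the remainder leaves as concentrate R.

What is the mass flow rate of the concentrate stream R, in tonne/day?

Concentrate = 1820 − 852 = 968 tonne/day.

968 tonne/day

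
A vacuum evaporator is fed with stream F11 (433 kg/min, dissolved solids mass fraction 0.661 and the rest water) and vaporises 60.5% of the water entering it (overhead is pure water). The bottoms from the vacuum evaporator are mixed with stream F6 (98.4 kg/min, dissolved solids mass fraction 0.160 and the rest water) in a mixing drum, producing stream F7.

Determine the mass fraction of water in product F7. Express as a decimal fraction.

0.318

Vapour removed = 0.605×0.339×433 = 88.806 kg/min; concentrate = 344.19 kg/min.
water reaching the mixer = 57.981 (from concentrate) + 98.4×0.840 = 140.64 kg/min.
Product flow = 344.19 + 98.4 = 442.59 kg/min; water fraction = 0.318.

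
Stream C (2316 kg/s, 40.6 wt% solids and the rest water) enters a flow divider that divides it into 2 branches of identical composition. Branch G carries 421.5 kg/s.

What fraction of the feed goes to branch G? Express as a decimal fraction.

0.182

Fraction to G = 421.5/2316 = 0.1820.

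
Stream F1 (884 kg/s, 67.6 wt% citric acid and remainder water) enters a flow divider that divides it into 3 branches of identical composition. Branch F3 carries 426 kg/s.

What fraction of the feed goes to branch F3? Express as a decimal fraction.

0.482

Fraction to F3 = 426/884 = 0.4819.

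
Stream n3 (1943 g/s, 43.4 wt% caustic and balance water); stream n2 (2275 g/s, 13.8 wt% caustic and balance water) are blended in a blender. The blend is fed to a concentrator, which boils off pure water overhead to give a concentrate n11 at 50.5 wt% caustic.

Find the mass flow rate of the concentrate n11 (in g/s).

2292 g/s

caustic entering = 1943×0.434 + 2275×0.138 = 1157.2 g/s.
All caustic reports to n11, so n11 = 1157.2/0.505 = 2291.5 g/s.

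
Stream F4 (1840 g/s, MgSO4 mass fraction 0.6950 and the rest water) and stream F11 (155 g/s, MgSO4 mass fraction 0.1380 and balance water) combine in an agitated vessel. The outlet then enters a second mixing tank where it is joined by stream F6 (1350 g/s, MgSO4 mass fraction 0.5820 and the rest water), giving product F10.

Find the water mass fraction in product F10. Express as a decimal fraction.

0.3764

Overall, product flow = 3345 g/s.
water in = 1840×0.305 + 155×0.862 + 1350×0.418 = 1259.1 g/s.
water fraction in F10 = 0.3764.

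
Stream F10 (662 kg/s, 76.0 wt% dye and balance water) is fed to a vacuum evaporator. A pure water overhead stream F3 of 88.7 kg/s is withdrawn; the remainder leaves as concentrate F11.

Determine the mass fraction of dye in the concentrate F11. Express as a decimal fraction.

dye is not removed: 662×0.760 = 503.12 kg/s of dye enters F11.
Concentrate = 662 − 88.7 = 573.3 kg/s.
Mass fraction = 503.12/573.3 = 0.8776.

0.8776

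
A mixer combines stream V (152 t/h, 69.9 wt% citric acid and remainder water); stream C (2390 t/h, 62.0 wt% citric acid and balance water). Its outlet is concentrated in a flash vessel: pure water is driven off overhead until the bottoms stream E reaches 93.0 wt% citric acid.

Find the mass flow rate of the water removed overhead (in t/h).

834.4 t/h

citric acid entering = 152×0.699 + 2390×0.620 = 1588 t/h.
All citric acid reports to E, so E = 1588/0.930 = 1707.6 t/h.
Total feed = 2542 t/h; overhead = 2542 − 1707.6 = 834.42 t/h.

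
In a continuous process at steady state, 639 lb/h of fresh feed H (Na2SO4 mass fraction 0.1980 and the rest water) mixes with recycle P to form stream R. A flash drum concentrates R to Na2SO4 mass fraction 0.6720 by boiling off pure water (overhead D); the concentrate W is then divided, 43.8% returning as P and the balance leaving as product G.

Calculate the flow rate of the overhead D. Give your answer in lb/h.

450.7 lb/h

Overall Na2SO4 balance (none leaves overhead): Na2SO4 in fresh feed = Na2SO4 in product, i.e. 639×0.198 = (1−0.438)·W·0.672.
W = 126.52/(0.672×0.562) = 335.01 lb/h.
Recycle P = 0.438×335.01 = 146.74 lb/h.
Combined feed R = 639 + 146.74 = 785.74 lb/h.
Overhead D = R − W = 785.74 − 335.01 = 450.72 lb/h.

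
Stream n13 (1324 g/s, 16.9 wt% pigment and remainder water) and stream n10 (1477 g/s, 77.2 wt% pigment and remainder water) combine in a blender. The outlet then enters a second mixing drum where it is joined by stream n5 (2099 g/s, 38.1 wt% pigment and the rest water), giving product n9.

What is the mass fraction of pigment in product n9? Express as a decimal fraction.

0.442

Overall, product flow = 4900 g/s.
pigment in = 1324×0.169 + 1477×0.772 + 2099×0.381 = 2163.7 g/s.
pigment fraction in n9 = 0.442.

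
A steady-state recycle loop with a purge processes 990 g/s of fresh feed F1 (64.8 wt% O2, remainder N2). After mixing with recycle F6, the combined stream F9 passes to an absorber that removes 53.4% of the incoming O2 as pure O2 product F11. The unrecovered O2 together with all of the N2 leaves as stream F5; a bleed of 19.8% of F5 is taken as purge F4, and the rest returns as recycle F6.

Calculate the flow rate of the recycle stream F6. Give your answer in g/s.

1794 g/s

N2 enters only via F1 and leaves only via the purge: 990×0.352 = 0.198×(N2 in F5), and the absorber passes all N2, so N2 in F9 = N2 in F5 = 1760 g/s.
O2 in F9: m_A = 990×0.648 + (1−0.198)·(1−0.534)·m_A, so m_A = 641.52/0.6263 = 1024.4 g/s.
F5 = (1−0.534)×1024.4 + 1760 = 2237.3 g/s.
Recycle F6 = (1−0.198)×2237.3 = 1794.4 g/s.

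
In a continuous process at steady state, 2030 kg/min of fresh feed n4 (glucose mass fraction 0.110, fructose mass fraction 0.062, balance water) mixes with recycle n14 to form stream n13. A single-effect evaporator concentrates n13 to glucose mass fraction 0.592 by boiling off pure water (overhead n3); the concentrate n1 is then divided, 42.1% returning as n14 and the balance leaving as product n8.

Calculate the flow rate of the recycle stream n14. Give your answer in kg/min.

274.3 kg/min

Overall glucose balance (none leaves overhead): glucose in fresh feed = glucose in product, i.e. 2030×0.110 = (1−0.421)·n1·0.592.
n1 = 223.3/(0.592×0.579) = 651.46 kg/min.
Recycle n14 = 0.421×651.46 = 274.27 kg/min.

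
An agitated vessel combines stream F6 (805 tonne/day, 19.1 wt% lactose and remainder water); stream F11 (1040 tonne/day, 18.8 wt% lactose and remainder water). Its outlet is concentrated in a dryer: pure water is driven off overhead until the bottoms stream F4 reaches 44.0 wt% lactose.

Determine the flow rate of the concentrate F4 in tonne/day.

793.8 tonne/day

lactose entering = 805×0.191 + 1040×0.188 = 349.27 tonne/day.
All lactose reports to F4, so F4 = 349.27/0.440 = 793.81 tonne/day.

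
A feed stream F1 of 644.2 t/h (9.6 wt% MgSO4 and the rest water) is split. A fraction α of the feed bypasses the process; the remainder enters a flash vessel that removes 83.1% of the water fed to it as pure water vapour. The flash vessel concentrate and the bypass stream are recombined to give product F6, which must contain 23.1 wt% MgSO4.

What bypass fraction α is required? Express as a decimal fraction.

0.222

All 644.2×0.096 = 61.843 t/h of MgSO4 reaches F6, so F6 = 61.843/0.231 = 267.72 t/h and vapour = 376.48 t/h.
The evaporator receives (1−α)·644.2 of feed at 0.904 water and removes 0.831 of that water:
0.831×0.904×(1−α)×644.2 = 376.48
(1−α) = 376.48/483.94 = 0.7780;  α = 0.2220.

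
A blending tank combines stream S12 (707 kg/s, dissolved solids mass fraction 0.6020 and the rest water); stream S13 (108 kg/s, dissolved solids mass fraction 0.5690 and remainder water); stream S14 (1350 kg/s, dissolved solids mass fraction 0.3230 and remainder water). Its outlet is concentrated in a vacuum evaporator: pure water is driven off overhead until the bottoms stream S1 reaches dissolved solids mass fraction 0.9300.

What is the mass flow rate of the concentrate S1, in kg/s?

992.6 kg/s

dissolved solids entering = 707×0.602 + 108×0.569 + 1350×0.323 = 923.12 kg/s.
All dissolved solids reports to S1, so S1 = 923.12/0.930 = 992.6 kg/s.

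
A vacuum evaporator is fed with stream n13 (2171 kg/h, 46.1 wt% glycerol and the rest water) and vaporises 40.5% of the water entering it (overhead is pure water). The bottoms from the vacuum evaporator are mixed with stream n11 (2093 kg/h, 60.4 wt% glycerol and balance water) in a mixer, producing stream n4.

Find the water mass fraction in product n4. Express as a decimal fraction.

Vapour removed = 0.405×0.539×2171 = 473.92 kg/h; concentrate = 1697.1 kg/h.
water reaching the mixer = 696.25 (from concentrate) + 2093×0.396 = 1525.1 kg/h.
Product flow = 1697.1 + 2093 = 3790.1 kg/h; water fraction = 0.4024.

0.4024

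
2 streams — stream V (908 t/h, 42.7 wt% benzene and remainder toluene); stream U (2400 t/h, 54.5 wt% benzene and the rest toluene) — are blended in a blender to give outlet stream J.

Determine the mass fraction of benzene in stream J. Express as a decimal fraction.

0.513

Total flow out = 908 + 2400 = 3308 t/h.
benzene in = 908×0.427 + 2400×0.545 = 1695.7 t/h.
benzene mass fraction in J = 1695.7/3308 = 0.513.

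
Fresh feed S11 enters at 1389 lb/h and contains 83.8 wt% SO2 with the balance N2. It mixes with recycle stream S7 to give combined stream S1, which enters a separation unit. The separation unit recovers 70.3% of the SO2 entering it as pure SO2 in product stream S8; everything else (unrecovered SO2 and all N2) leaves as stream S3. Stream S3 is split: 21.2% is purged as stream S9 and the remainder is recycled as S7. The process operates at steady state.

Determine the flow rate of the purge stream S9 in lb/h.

320.7 lb/h

N2 enters only via S11 and leaves only via the purge: 1389×0.162 = 0.212×(N2 in S3), and the separation unit passes all N2, so N2 in S1 = N2 in S3 = 1061.4 lb/h.
SO2 in S1: m_A = 1389×0.838 + (1−0.212)·(1−0.703)·m_A, so m_A = 1164/0.7660 = 1519.6 lb/h.
S3 = (1−0.703)×1519.6 + 1061.4 = 1512.7 lb/h.
Purge S9 = 0.212×1512.7 = 320.7 lb/h.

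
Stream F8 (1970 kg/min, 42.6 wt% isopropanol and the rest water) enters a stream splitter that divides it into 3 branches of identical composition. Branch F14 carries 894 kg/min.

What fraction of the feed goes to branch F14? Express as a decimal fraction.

0.454

Fraction to F14 = 894/1970 = 0.4538.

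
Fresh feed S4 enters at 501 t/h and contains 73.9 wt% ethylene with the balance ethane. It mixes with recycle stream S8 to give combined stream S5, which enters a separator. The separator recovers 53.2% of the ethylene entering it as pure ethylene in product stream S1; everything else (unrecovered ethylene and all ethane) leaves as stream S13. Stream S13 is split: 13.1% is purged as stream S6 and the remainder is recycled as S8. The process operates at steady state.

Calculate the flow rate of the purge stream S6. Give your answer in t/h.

169 t/h

ethane enters only via S4 and leaves only via the purge: 501×0.261 = 0.131×(ethane in S13), and the separator passes all ethane, so ethane in S5 = ethane in S13 = 998.18 t/h.
ethylene in S5: m_A = 501×0.739 + (1−0.131)·(1−0.532)·m_A, so m_A = 370.24/0.5933 = 624.02 t/h.
S13 = (1−0.532)×624.02 + 998.18 = 1290.2 t/h.
Purge S6 = 0.131×1290.2 = 169.02 t/h.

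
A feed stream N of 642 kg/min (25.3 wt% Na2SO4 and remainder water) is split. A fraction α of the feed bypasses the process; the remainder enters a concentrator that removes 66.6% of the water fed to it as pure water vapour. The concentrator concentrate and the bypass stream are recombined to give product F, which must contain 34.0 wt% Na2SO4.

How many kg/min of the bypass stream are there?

311.8 kg/min

All 642×0.253 = 162.43 kg/min of Na2SO4 reaches F, so F = 162.43/0.340 = 477.72 kg/min and vapour = 164.28 kg/min.
The evaporator receives (1−α)·642 of feed at 0.747 water and removes 0.666 of that water:
0.666×0.747×(1−α)×642 = 164.28
(1−α) = 164.28/319.4 = 0.5143;  α = 0.4857.
Bypass flow = 0.4857×642 = 311.8 kg/min.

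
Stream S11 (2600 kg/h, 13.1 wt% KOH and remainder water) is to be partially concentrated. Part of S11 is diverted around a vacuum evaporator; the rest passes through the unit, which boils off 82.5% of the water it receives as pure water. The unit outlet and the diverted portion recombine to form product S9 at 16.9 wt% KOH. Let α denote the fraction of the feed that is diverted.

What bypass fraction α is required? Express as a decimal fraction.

0.686

All 2600×0.131 = 340.6 kg/h of KOH reaches S9, so S9 = 340.6/0.169 = 2015.4 kg/h and vapour = 584.62 kg/h.
The evaporator receives (1−α)·2600 of feed at 0.869 water and removes 0.825 of that water:
0.825×0.869×(1−α)×2600 = 584.62
(1−α) = 584.62/1864 = 0.3136;  α = 0.6864.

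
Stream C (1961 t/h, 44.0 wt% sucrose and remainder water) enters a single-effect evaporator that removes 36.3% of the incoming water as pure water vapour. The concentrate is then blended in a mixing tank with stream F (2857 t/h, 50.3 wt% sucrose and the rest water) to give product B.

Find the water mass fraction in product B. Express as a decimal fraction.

Vapour removed = 0.363×0.560×1961 = 398.63 t/h; concentrate = 1562.4 t/h.
water reaching the mixer = 699.53 (from concentrate) + 2857×0.497 = 2119.5 t/h.
Product flow = 1562.4 + 2857 = 4419.4 t/h; water fraction = 0.480.

0.480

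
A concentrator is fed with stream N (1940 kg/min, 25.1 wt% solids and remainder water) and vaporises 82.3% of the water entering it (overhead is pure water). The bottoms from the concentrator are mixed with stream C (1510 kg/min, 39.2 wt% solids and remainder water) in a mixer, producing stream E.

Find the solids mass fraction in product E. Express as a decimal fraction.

Vapour removed = 0.823×0.749×1940 = 1195.9 kg/min; concentrate = 744.13 kg/min.
solids reaching the mixer = 486.94 (from concentrate) + 1510×0.392 = 1078.9 kg/min.
Product flow = 744.13 + 1510 = 2254.1 kg/min; solids fraction = 0.479.

0.479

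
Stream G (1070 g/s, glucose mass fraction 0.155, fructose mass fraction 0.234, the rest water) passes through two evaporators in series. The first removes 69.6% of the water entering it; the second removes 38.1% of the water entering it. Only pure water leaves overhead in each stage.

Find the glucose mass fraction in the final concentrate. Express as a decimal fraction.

water in feed = 1070×0.611 = 653.77 g/s.
After stage 1: water left = (1−0.696)×653.77 = 198.75; stream total = 614.98 g/s.
After stage 2: water left = (1−0.381)×198.75 = 123.02; final concentrate = 539.25 g/s.
glucose fraction = 165.85/539.25 = 0.308.

0.308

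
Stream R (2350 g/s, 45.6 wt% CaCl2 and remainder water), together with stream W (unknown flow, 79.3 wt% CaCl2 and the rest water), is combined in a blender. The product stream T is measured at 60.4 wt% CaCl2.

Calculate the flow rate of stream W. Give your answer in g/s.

1840 g/s

Let W be the unknown flow. Total out = 2350 + W.
CaCl2 balance: 1071.6 + 0.793·W = 0.604·(2350 + W)
(0.793 − 0.604)·W = 0.604×2350 − 1071.6 = 347.8
W = 347.8 / 0.189 = 1840.2 g/s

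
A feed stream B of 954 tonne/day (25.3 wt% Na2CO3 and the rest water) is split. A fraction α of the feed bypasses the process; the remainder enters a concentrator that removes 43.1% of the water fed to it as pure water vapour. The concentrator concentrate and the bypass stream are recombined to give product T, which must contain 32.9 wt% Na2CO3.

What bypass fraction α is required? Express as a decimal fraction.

0.283

All 954×0.253 = 241.36 tonne/day of Na2CO3 reaches T, so T = 241.36/0.329 = 733.62 tonne/day and vapour = 220.38 tonne/day.
The evaporator receives (1−α)·954 of feed at 0.747 water and removes 0.431 of that water:
0.431×0.747×(1−α)×954 = 220.38
(1−α) = 220.38/307.15 = 0.7175;  α = 0.2825.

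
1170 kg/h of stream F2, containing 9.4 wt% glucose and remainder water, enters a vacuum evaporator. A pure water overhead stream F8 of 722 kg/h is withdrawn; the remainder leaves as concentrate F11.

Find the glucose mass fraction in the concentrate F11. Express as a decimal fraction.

glucose is not removed: 1170×0.094 = 109.98 kg/h of glucose enters F11.
Concentrate = 1170 − 722 = 448 kg/h.
Mass fraction = 109.98/448 = 0.2455.

0.2455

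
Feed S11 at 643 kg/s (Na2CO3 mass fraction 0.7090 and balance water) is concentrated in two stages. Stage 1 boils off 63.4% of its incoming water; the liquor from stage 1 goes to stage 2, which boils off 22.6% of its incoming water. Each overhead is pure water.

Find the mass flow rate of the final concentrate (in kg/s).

508.9 kg/s

water in feed = 643×0.291 = 187.11 kg/s.
After stage 1: water left = (1−0.634)×187.11 = 68.483; stream total = 524.37 kg/s.
After stage 2: water left = (1−0.226)×68.483 = 53.006; final concentrate = 508.89 kg/s.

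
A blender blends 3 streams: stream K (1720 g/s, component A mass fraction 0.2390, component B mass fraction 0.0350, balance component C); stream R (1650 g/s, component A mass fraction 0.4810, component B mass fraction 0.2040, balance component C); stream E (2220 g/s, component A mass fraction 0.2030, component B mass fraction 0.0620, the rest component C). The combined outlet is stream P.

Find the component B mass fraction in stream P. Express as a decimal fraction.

0.0956

Total flow out = 1720 + 1650 + 2220 = 5590 g/s.
component B in = 1720×0.035 + 1650×0.204 + 2220×0.062 = 534.44 g/s.
component B mass fraction in P = 534.44/5590 = 0.0956.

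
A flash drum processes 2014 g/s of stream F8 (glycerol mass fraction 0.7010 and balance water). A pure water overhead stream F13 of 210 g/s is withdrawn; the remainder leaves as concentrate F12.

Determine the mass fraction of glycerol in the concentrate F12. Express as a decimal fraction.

0.7826

glycerol is not removed: 2014×0.701 = 1411.8 g/s of glycerol enters F12.
Concentrate = 2014 − 210 = 1804 g/s.
Mass fraction = 1411.8/1804 = 0.7826.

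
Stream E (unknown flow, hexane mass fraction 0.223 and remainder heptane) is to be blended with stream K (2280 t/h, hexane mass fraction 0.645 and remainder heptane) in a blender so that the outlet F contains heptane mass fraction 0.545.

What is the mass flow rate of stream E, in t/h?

Let E be the unknown flow. Total out = 2280 + E.
heptane balance: 809.4 + 0.777·E = 0.545·(2280 + E)
(0.777 − 0.545)·E = 0.545×2280 − 809.4 = 433.2
E = 433.2 / 0.232 = 1867.2 t/h

1867 t/h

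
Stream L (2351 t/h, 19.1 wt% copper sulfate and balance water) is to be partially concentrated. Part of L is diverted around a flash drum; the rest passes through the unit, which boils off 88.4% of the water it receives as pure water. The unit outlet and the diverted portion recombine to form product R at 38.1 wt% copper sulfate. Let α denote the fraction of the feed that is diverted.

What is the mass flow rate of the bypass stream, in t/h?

711.6 t/h

All 2351×0.191 = 449.04 t/h of copper sulfate reaches R, so R = 449.04/0.381 = 1178.6 t/h and vapour = 1172.4 t/h.
The evaporator receives (1−α)·2351 of feed at 0.809 water and removes 0.884 of that water:
0.884×0.809×(1−α)×2351 = 1172.4
(1−α) = 1172.4/1681.3 = 0.6973;  α = 0.3027.
Bypass flow = 0.3027×2351 = 711.62 t/h.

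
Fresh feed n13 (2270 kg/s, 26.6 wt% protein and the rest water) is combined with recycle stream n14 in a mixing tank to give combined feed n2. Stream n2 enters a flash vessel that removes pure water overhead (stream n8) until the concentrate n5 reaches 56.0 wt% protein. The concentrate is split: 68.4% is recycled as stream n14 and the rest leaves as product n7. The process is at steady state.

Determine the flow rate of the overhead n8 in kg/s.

1192 kg/s

Overall protein balance (none leaves overhead): protein in fresh feed = protein in product, i.e. 2270×0.266 = (1−0.684)·n5·0.560.
n5 = 603.82/(0.560×0.316) = 3412.2 kg/s.
Recycle n14 = 0.684×3412.2 = 2333.9 kg/s.
Combined feed n2 = 2270 + 2333.9 = 4603.9 kg/s.
Overhead n8 = n2 − n5 = 4603.9 − 3412.2 = 1191.8 kg/s.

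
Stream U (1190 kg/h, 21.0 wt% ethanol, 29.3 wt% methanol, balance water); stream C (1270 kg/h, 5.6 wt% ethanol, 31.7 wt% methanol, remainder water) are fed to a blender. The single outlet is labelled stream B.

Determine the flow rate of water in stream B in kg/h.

water out = water in = 1190×0.497 + 1270×0.627 = 1387.7 kg/h.

1388 kg/h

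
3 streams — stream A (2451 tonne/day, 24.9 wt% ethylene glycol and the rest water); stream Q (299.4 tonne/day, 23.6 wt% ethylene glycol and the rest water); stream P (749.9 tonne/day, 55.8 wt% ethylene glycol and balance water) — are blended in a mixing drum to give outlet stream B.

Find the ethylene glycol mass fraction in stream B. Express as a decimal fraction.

Total flow out = 2451 + 299.4 + 749.9 = 3500.3 tonne/day.
ethylene glycol in = 2451×0.249 + 299.4×0.236 + 749.9×0.558 = 1099.4 tonne/day.
ethylene glycol mass fraction in B = 1099.4/3500.3 = 0.3141.

0.3141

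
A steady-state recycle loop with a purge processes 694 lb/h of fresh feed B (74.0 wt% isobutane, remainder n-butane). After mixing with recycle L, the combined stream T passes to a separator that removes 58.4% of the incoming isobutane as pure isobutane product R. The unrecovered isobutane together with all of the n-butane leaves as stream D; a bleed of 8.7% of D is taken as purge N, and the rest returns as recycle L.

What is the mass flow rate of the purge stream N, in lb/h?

n-butane enters only via B and leaves only via the purge: 694×0.260 = 0.087×(n-butane in D), and the separator passes all n-butane, so n-butane in T = n-butane in D = 2074 lb/h.
isobutane in T: m_A = 694×0.740 + (1−0.087)·(1−0.584)·m_A, so m_A = 513.56/0.6202 = 828.07 lb/h.
D = (1−0.584)×828.07 + 2074 = 2418.5 lb/h.
Purge N = 0.087×2418.5 = 210.41 lb/h.

210.4 lb/h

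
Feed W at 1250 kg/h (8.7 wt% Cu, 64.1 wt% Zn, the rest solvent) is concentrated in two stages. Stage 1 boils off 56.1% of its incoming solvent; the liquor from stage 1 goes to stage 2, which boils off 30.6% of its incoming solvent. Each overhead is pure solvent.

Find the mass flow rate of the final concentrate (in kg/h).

1014 kg/h

solvent in feed = 1250×0.272 = 340 kg/h.
After stage 1: solvent left = (1−0.561)×340 = 149.26; stream total = 1059.3 kg/h.
After stage 2: solvent left = (1−0.306)×149.26 = 103.59; final concentrate = 1013.6 kg/h.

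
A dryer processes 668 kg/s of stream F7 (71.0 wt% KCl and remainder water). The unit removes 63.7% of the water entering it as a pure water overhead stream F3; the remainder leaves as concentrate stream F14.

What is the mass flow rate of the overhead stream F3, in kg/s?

water entering = 668×0.290 = 193.72 kg/s; overhead removed = 0.637×193.72 = 123.4 kg/s.

123.4 kg/s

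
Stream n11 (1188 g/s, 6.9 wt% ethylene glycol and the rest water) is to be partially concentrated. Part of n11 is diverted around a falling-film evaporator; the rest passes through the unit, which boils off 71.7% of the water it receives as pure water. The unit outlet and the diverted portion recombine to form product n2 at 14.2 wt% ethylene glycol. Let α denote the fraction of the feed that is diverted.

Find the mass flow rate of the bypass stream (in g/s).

273.1 g/s

All 1188×0.069 = 81.972 g/s of ethylene glycol reaches n2, so n2 = 81.972/0.142 = 577.27 g/s and vapour = 610.73 g/s.
The evaporator receives (1−α)·1188 of feed at 0.931 water and removes 0.717 of that water:
0.717×0.931×(1−α)×1188 = 610.73
(1−α) = 610.73/793.02 = 0.7701;  α = 0.2299.
Bypass flow = 0.2299×1188 = 273.08 g/s.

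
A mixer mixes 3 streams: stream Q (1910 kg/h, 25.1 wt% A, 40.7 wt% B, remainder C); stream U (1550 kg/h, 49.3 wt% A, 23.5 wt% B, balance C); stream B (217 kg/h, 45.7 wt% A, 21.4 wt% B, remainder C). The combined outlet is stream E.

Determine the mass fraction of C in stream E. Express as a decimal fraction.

Total flow out = 1910 + 1550 + 217 = 3677 kg/h.
C in = 1910×0.342 + 1550×0.272 + 217×0.329 = 1146.2 kg/h.
C mass fraction in E = 1146.2/3677 = 0.3117.

0.3117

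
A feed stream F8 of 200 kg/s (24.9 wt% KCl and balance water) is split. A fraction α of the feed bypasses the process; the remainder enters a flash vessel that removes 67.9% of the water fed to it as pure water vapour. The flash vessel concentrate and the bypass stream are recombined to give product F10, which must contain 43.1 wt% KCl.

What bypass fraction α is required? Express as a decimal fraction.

All 200×0.249 = 49.8 kg/s of KCl reaches F10, so F10 = 49.8/0.431 = 115.55 kg/s and vapour = 84.455 kg/s.
The evaporator receives (1−α)·200 of feed at 0.751 water and removes 0.679 of that water:
0.679×0.751×(1−α)×200 = 84.455
(1−α) = 84.455/101.99 = 0.8281;  α = 0.1719.

0.172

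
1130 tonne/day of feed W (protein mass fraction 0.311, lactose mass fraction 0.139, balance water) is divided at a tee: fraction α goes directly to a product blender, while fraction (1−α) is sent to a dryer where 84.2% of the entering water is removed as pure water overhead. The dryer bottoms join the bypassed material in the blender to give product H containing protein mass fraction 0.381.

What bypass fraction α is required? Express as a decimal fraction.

0.603

All 1130×0.311 = 351.43 tonne/day of protein reaches H, so H = 351.43/0.381 = 922.39 tonne/day and vapour = 207.61 tonne/day.
The evaporator receives (1−α)·1130 of feed at 0.550 water and removes 0.842 of that water:
0.842×0.550×(1−α)×1130 = 207.61
(1−α) = 207.61/523.3 = 0.3967;  α = 0.6033.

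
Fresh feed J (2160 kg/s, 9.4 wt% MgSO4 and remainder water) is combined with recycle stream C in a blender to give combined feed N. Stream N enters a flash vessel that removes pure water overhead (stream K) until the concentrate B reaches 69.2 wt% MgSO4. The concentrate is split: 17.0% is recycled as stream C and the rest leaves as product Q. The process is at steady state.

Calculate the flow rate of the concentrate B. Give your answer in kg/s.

Overall MgSO4 balance (none leaves overhead): MgSO4 in fresh feed = MgSO4 in product, i.e. 2160×0.094 = (1−0.170)·B·0.692.
B = 203.04/(0.692×0.830) = 353.51 kg/s.

353.5 kg/s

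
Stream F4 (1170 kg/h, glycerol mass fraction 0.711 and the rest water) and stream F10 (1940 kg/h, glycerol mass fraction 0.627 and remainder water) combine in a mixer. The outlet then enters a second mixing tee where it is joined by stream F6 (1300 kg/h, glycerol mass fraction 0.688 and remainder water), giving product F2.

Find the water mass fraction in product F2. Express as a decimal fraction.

0.333

Overall, product flow = 4410 kg/h.
water in = 1170×0.289 + 1940×0.373 + 1300×0.312 = 1467.3 kg/h.
water fraction in F2 = 0.333.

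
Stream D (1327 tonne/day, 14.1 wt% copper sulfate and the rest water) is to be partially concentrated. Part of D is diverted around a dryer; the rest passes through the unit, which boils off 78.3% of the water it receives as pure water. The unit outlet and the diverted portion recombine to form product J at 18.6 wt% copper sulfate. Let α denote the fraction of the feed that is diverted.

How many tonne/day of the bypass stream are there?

849.7 tonne/day

All 1327×0.141 = 187.11 tonne/day of copper sulfate reaches J, so J = 187.11/0.186 = 1006 tonne/day and vapour = 321.05 tonne/day.
The evaporator receives (1−α)·1327 of feed at 0.859 water and removes 0.783 of that water:
0.783×0.859×(1−α)×1327 = 321.05
(1−α) = 321.05/892.54 = 0.3597;  α = 0.6403.
Bypass flow = 0.6403×1327 = 849.67 tonne/day.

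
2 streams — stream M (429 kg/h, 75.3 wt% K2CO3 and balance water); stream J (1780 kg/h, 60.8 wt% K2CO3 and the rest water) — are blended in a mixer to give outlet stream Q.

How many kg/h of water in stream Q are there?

water out = water in = 429×0.247 + 1780×0.392 = 803.72 kg/h.

803.7 kg/h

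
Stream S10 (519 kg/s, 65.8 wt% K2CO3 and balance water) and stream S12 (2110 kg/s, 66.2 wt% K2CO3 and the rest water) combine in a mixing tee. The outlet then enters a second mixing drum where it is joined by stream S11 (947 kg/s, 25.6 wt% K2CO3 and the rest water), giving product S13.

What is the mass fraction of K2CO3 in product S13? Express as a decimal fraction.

0.554

Overall, product flow = 3576 kg/s.
K2CO3 in = 519×0.658 + 2110×0.662 + 947×0.256 = 1980.8 kg/s.
K2CO3 fraction in S13 = 0.554.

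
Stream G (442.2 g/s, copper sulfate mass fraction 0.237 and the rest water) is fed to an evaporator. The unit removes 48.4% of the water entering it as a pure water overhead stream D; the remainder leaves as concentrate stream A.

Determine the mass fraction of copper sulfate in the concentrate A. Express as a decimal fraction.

0.376

copper sulfate is not removed: 442.2×0.237 = 104.8 g/s of copper sulfate enters A.
water entering = 442.2×0.763 = 337.4 g/s; overhead removed = 0.484×337.4 = 163.3 g/s.
Concentrate = 442.2 − 163.3 = 278.9 g/s.
Mass fraction = 104.8/278.9 = 0.376.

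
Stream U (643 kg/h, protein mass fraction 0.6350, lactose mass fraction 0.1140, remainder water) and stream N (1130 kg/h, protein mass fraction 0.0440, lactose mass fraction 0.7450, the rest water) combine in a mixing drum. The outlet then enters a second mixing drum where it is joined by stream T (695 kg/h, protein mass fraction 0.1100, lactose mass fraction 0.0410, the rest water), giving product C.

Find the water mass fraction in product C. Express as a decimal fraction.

Overall, product flow = 2468 kg/h.
water in = 643×0.251 + 1130×0.211 + 695×0.849 = 989.88 kg/h.
water fraction in C = 0.4011.

0.4011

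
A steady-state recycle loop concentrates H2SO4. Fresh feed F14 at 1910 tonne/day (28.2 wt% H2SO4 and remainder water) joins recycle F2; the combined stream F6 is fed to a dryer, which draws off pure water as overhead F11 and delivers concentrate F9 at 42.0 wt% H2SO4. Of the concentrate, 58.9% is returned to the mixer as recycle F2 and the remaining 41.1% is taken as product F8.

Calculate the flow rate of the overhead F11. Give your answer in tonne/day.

627.6 tonne/day

Overall H2SO4 balance (none leaves overhead): H2SO4 in fresh feed = H2SO4 in product, i.e. 1910×0.282 = (1−0.589)·F9·0.420.
F9 = 538.62/(0.420×0.411) = 3120.3 tonne/day.
Recycle F2 = 0.589×3120.3 = 1837.8 tonne/day.
Combined feed F6 = 1910 + 1837.8 = 3747.8 tonne/day.
Overhead F11 = F6 − F9 = 3747.8 − 3120.3 = 627.57 tonne/day.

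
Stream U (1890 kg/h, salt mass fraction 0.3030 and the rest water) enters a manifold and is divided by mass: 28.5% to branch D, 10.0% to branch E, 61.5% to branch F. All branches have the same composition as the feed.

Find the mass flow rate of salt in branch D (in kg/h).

163.2 kg/h

Branch D total = 0.285×1890 = 538.65 kg/h.
salt in D = 0.303×538.65 = 163.21 kg/h.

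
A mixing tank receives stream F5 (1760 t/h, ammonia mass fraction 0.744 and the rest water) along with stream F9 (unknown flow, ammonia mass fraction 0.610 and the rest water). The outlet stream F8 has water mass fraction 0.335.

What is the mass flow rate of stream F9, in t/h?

2528 t/h

Let F9 be the unknown flow. Total out = 1760 + F9.
water balance: 450.56 + 0.390·F9 = 0.335·(1760 + F9)
(0.390 − 0.335)·F9 = 0.335×1760 − 450.56 = 139.04
F9 = 139.04 / 0.055 = 2528 t/h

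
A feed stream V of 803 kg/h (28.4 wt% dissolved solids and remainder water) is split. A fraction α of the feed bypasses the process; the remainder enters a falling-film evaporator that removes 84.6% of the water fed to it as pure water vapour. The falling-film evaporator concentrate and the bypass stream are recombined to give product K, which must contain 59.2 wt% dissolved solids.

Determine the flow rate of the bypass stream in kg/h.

All 803×0.284 = 228.05 kg/h of dissolved solids reaches K, so K = 228.05/0.592 = 385.22 kg/h and vapour = 417.78 kg/h.
The evaporator receives (1−α)·803 of feed at 0.716 water and removes 0.846 of that water:
0.846×0.716×(1−α)×803 = 417.78
(1−α) = 417.78/486.41 = 0.8589;  α = 0.1411.
Bypass flow = 0.1411×803 = 113.3 kg/h.

113.3 kg/h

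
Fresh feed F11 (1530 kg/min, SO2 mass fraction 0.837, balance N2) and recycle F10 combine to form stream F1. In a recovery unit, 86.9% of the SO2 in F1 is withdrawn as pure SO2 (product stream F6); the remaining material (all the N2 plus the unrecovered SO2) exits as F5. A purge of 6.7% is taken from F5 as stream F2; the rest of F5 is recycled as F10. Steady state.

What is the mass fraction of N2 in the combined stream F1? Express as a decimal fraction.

N2 enters only via F11 and leaves only via the purge: 1530×0.163 = 0.067×(N2 in F5), and the recovery unit passes all N2, so N2 in F1 = N2 in F5 = 3722.2 kg/min.
SO2 in F1: m_A = 1530×0.837 + (1−0.067)·(1−0.869)·m_A, so m_A = 1280.6/0.8778 = 1458.9 kg/min.
F1 = 1458.9 + 3722.2 = 5181.2 kg/min.
N2 fraction in F1 = 3722.2/5181.2 = 0.718.

0.718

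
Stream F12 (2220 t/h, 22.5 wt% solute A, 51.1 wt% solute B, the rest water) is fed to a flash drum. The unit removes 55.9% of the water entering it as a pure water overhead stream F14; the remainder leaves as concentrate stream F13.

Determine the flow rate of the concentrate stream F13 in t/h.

1892 t/h

water entering = 2220×0.264 = 586.08 t/h; overhead removed = 0.559×586.08 = 327.62 t/h.
Concentrate = 2220 − 327.62 = 1892.4 t/h.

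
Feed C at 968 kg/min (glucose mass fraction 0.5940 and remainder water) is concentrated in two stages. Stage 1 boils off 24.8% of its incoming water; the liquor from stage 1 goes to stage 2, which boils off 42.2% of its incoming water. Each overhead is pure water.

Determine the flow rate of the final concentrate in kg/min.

745.8 kg/min

water in feed = 968×0.406 = 393.01 kg/min.
After stage 1: water left = (1−0.248)×393.01 = 295.54; stream total = 870.53 kg/min.
After stage 2: water left = (1−0.422)×295.54 = 170.82; final concentrate = 745.82 kg/min.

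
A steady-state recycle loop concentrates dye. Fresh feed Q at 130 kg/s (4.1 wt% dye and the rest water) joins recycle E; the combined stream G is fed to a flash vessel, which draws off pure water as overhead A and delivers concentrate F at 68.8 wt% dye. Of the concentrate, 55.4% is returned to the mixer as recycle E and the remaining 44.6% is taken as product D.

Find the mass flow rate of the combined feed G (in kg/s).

Overall dye balance (none leaves overhead): dye in fresh feed = dye in product, i.e. 130×0.041 = (1−0.554)·F·0.688.
F = 5.33/(0.688×0.446) = 17.37 kg/s.
Recycle E = 0.554×17.37 = 9.6231 kg/s.
Combined feed G = 130 + 9.6231 = 139.62 kg/s.

139.6 kg/s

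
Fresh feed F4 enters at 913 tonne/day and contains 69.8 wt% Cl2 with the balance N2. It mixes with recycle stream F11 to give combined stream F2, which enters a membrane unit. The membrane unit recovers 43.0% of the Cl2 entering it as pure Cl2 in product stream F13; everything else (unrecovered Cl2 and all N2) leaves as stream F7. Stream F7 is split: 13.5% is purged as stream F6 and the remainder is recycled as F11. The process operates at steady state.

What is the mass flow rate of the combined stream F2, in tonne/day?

3299 tonne/day

N2 enters only via F4 and leaves only via the purge: 913×0.302 = 0.135×(N2 in F7), and the membrane unit passes all N2, so N2 in F2 = N2 in F7 = 2042.4 tonne/day.
Cl2 in F2: m_A = 913×0.698 + (1−0.135)·(1−0.430)·m_A, so m_A = 637.27/0.5070 = 1257.1 tonne/day.
F2 = 1257.1 + 2042.4 = 3299.5 tonne/day.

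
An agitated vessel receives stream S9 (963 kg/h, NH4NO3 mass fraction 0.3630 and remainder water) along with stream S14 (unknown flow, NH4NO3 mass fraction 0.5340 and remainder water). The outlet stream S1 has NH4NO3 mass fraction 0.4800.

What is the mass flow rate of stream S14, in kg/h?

2086 kg/h

Let S14 be the unknown flow. Total out = 963 + S14.
NH4NO3 balance: 349.57 + 0.534·S14 = 0.480·(963 + S14)
(0.534 − 0.480)·S14 = 0.480×963 − 349.57 = 112.67
S14 = 112.67 / 0.054 = 2086.5 kg/h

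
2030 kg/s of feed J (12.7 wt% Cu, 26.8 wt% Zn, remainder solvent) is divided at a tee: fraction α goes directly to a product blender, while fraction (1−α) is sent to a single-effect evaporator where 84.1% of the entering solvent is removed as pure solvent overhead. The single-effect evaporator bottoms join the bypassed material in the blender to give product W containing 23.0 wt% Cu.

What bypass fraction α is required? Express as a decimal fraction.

All 2030×0.127 = 257.81 kg/s of Cu reaches W, so W = 257.81/0.230 = 1120.9 kg/s and vapour = 909.09 kg/s.
The evaporator receives (1−α)·2030 of feed at 0.605 solvent and removes 0.841 of that solvent:
0.841×0.605×(1−α)×2030 = 909.09
(1−α) = 909.09/1032.9 = 0.8802;  α = 0.1198.

0.120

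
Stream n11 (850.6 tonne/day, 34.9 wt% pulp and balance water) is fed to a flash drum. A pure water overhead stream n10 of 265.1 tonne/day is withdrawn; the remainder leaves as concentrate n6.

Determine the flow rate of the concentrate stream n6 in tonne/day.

Concentrate = 850.6 − 265.1 = 585.5 tonne/day.

585.5 tonne/day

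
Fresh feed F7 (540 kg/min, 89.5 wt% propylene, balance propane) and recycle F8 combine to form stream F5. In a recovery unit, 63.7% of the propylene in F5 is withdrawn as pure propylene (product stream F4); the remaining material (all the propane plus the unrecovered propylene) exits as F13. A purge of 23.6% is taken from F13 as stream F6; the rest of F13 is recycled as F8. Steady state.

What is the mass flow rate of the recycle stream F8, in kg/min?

propane enters only via F7 and leaves only via the purge: 540×0.105 = 0.236×(propane in F13), and the recovery unit passes all propane, so propane in F5 = propane in F13 = 240.25 kg/min.
propylene in F5: m_A = 540×0.895 + (1−0.236)·(1−0.637)·m_A, so m_A = 483.3/0.7227 = 668.77 kg/min.
F13 = (1−0.637)×668.77 + 240.25 = 483.02 kg/min.
Recycle F8 = (1−0.236)×483.02 = 369.03 kg/min.

369 kg/min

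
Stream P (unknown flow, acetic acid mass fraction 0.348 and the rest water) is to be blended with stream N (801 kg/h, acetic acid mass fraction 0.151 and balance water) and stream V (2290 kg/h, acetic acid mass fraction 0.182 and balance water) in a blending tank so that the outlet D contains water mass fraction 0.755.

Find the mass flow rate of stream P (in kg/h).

2132 kg/h

Let P be the unknown flow. Total out = 3091 + P.
water balance: 2553.3 + 0.652·P = 0.755·(3091 + P)
(0.652 − 0.755)·P = 0.755×3091 − 2553.3 = -219.56
P = -219.56 / -0.103 = 2131.7 kg/h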